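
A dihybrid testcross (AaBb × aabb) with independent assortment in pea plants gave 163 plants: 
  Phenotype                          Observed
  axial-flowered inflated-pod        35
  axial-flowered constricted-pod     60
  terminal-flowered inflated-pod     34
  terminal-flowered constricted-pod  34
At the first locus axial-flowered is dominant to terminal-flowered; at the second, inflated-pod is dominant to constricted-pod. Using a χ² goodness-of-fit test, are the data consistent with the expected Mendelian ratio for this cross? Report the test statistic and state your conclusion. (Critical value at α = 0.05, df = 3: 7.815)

12.141; not consistent

A dihybrid testcross with independent assortment gives a 1:1:1:1 ratio.
Total ratio parts = 4. Expected numbers out of 163:
  axial-flowered inflated-pod: 163 × 1/4 = 40.75
  axial-flowered constricted-pod: 163 × 1/4 = 40.75
  terminal-flowered inflated-pod: 163 × 1/4 = 40.75
  terminal-flowered constricted-pod: 163 × 1/4 = 40.75
χ² = Σ (O − E)² / E
  axial-flowered inflated-pod: (35 − 40.75)² / 40.75 = 0.8113
  axial-flowered constricted-pod: (60 − 40.75)² / 40.75 = 9.0936
  terminal-flowered inflated-pod: (34 − 40.75)² / 40.75 = 1.1181
  terminal-flowered constricted-pod: (34 − 40.75)² / 40.75 = 1.1181
χ² = 0.8113 + 9.0936 + 1.1181 + 1.1181 = 12.1411 ≈ 12.141
Degrees of freedom = 4 − 1 = 3; critical value at α = 0.05 is 7.815.
Since 12.141 > 7.815, we reject the null hypothesis — the data do not fit the 1:1:1:1 ratio.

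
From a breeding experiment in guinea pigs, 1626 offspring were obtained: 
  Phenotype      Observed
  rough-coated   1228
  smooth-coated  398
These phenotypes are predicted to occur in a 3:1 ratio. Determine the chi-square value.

0.237

Under the 3:1 hypothesis (Σ ratio = 4, N = 1626):
  rough-coated: 1626 × 3/4 = 1219.5
  smooth-coated: 1626 × 1/4 = 406.5
χ² = Σ (O − E)² / E
  rough-coated: (1228 − 1219.5)² / 1219.5 = 0.0592
  smooth-coated: (398 − 406.5)² / 406.5 = 0.1777
χ² = 0.0592 + 0.1777 = 0.2369 ≈ 0.237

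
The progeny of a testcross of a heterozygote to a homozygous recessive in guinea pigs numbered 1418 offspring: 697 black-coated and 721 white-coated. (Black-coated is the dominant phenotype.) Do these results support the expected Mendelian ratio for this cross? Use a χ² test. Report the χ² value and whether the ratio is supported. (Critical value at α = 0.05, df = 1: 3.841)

A testcross of a heterozygote (Aa × aa) gives a 1:1 phenotypic ratio.
Total ratio parts = 2. Expected numbers out of 1418:
  black-coated: 1418 × 1/2 = 709
  white-coated: 1418 × 1/2 = 709
χ² = Σ (O − E)² / E
  black-coated: (697 − 709)² / 709 = 0.2031
  white-coated: (721 − 709)² / 709 = 0.2031
χ² = 0.2031 + 0.2031 = 0.4062 ≈ 0.406
Degrees of freedom = 2 − 1 = 1; critical value at α = 0.05 is 3.841.
Since 0.406 < 3.841, we fail to reject the null hypothesis — the data are consistent with the 1:1 ratio.

0.406; consistent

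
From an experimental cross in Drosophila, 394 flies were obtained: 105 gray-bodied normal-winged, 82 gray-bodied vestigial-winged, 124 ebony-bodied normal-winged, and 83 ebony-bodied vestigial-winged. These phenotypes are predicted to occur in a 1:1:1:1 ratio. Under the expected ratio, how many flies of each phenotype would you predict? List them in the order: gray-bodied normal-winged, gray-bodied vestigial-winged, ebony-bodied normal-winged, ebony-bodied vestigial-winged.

98.5, 98.5, 98.5, 98.5

Total ratio parts = 4. Expected numbers out of 394:
  gray-bodied normal-winged: 394 × 1/4 = 98.5
  gray-bodied vestigial-winged: 394 × 1/4 = 98.5
  ebony-bodied normal-winged: 394 × 1/4 = 98.5
  ebony-bodied vestigial-winged: 394 × 1/4 = 98.5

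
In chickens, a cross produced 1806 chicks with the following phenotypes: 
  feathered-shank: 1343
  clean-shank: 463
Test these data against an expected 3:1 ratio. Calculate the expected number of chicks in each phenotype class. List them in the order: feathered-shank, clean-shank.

1354.5, 451.5

Under the 3:1 hypothesis (Σ ratio = 4, N = 1806):
  feathered-shank: 1806 × 3/4 = 1354.5
  clean-shank: 1806 × 1/4 = 451.5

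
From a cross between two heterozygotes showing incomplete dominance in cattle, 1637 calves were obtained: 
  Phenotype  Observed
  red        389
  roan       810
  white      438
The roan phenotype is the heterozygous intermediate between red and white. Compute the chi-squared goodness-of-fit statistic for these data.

3.110

With incomplete dominance, a heterozygote × heterozygote cross gives a 1:2:1 phenotypic ratio.
Expected counts for N = 1637 under a 1:2:1 ratio (total parts = 4):
  red: 1637 × 1/4 = 409.25
  roan: 1637 × 2/4 = 818.5
  white: 1637 × 1/4 = 409.25
χ² = Σ (O − E)² / E
  red: (389 − 409.25)² / 409.25 = 1.0020
  roan: (810 − 818.5)² / 818.5 = 0.0883
  white: (438 − 409.25)² / 409.25 = 2.0197
χ² = 1.0020 + 0.0883 + 2.0197 = 3.110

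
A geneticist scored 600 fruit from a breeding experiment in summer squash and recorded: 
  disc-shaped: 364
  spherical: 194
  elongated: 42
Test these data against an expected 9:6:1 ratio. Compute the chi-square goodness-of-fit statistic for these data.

The 9:6:1 ratio has 16 parts, so with N = 600 the expected counts are:
  disc-shaped: 600 × 9/16 = 337.5
  spherical: 600 × 6/16 = 225
  elongated: 600 × 1/16 = 37.5
χ² = Σ (O − E)² / E
  disc-shaped: (364 − 337.5)² / 337.5 = 2.0807
  spherical: (194 − 225)² / 225 = 4.2711
  elongated: (42 − 37.5)² / 37.5 = 0.5400
χ² = 2.0807 + 4.2711 + 0.5400 = 6.8918 ≈ 6.892

6.892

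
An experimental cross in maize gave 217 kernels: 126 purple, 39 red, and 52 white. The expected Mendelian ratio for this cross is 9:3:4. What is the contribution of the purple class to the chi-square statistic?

0.127

Total ratio parts = 16. Expected numbers out of 217:
  purple: 217 × 9/16 = 122.0625
  red: 217 × 3/16 = 40.6875
  white: 217 × 4/16 = 54.25
Contribution of purple: (126 − 122.0625)² / 122.0625 = 0.1270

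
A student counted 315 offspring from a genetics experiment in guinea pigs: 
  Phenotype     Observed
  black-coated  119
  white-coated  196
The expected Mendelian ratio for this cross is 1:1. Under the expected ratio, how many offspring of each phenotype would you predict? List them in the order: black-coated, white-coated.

157.5, 157.5

Expected counts for N = 315 under a 1:1 ratio (total parts = 2):
  black-coated: 315 × 1/2 = 157.5
  white-coated: 315 × 1/2 = 157.5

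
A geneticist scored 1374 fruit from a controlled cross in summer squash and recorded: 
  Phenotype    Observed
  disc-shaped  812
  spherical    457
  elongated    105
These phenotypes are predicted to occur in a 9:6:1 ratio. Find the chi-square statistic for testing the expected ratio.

12.825

The 9:6:1 ratio has 16 parts, so with N = 1374 the expected counts are:
  disc-shaped: 1374 × 9/16 = 772.875
  spherical: 1374 × 6/16 = 515.25
  elongated: 1374 × 1/16 = 85.875
χ² = Σ (O − E)² / E
  disc-shaped: (812 − 772.875)² / 772.875 = 1.9806
  spherical: (457 − 515.25)² / 515.25 = 6.5853
  elongated: (105 − 85.875)² / 85.875 = 4.2593
χ² = 1.9806 + 6.5853 + 4.2593 = 12.8252 ≈ 12.825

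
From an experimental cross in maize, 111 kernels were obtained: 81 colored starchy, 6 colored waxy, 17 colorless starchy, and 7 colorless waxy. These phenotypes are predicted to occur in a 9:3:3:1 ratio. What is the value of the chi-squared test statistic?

Total ratio parts = 16. Expected numbers out of 111:
  colored starchy: 111 × 9/16 = 62.4375
  colored waxy: 111 × 3/16 = 20.8125
  colorless starchy: 111 × 3/16 = 20.8125
  colorless waxy: 111 × 1/16 = 6.9375
χ² = Σ (O − E)² / E
  colored starchy: (81 − 62.4375)² / 62.4375 = 5.5186
  colored waxy: (6 − 20.8125)² / 20.8125 = 10.5422
  colorless starchy: (17 − 20.8125)² / 20.8125 = 0.6984
  colorless waxy: (7 − 6.9375)² / 6.9375 = 0.0006
χ² = 5.5186 + 10.5422 + 0.6984 + 0.0006 = 16.7598 ≈ 16.760

16.760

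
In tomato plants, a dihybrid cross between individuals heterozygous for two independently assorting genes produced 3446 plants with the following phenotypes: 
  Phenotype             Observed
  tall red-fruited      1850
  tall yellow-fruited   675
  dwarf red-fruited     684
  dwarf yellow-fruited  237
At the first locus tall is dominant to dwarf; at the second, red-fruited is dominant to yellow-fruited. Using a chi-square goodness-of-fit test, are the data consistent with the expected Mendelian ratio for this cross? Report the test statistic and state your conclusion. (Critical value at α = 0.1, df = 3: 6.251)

9.711; not consistent

A dihybrid F₂ with independent assortment and complete dominance at both loci gives a 9:3:3:1 phenotypic ratio.
Total ratio parts = 16. Expected numbers out of 3446:
  tall red-fruited: 3446 × 9/16 = 1938.375
  tall yellow-fruited: 3446 × 3/16 = 646.125
  dwarf red-fruited: 3446 × 3/16 = 646.125
  dwarf yellow-fruited: 3446 × 1/16 = 215.375
χ² = Σ (O − E)² / E
  tall red-fruited: (1850 − 1938.375)² / 1938.375 = 4.0292
  tall yellow-fruited: (675 − 646.125)² / 646.125 = 1.2904
  dwarf red-fruited: (684 − 646.125)² / 646.125 = 2.2202
  dwarf yellow-fruited: (237 − 215.375)² / 215.375 = 2.1713
χ² = 4.0292 + 1.2904 + 2.2202 + 2.1713 = 9.7111 ≈ 9.711
Degrees of freedom = 4 − 1 = 3; critical value at α = 0.1 is 6.251.
Since 9.711 > 6.251, we reject the null hypothesis — the data do not fit the 9:3:3:1 ratio.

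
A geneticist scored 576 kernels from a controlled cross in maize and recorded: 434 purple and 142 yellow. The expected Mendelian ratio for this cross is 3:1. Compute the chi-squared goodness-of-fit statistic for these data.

0.037

The 3:1 ratio has 4 parts, so with N = 576 the expected counts are:
  purple: 576 × 3/4 = 432
  yellow: 576 × 1/4 = 144
χ² = Σ (O − E)² / E
  purple: (434 − 432)² / 432 = 0.0093
  yellow: (142 − 144)² / 144 = 0.0278
χ² = 0.0093 + 0.0278 = 0.0371 ≈ 0.037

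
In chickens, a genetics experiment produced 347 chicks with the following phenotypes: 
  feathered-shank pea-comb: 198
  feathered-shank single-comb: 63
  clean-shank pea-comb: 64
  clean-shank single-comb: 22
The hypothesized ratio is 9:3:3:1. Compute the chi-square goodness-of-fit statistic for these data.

The 9:3:3:1 ratio has 16 parts, so with N = 347 the expected counts are:
  feathered-shank pea-comb: 347 × 9/16 = 195.1875
  feathered-shank single-comb: 347 × 3/16 = 65.0625
  clean-shank pea-comb: 347 × 3/16 = 65.0625
  clean-shank single-comb: 347 × 1/16 = 21.6875
χ² = Σ (O − E)² / E
  feathered-shank pea-comb: (198 − 195.1875)² / 195.1875 = 0.0405
  feathered-shank single-comb: (63 − 65.0625)² / 65.0625 = 0.0654
  clean-shank pea-comb: (64 − 65.0625)² / 65.0625 = 0.0174
  clean-shank single-comb: (22 − 21.6875)² / 21.6875 = 0.0045
χ² = 0.0405 + 0.0654 + 0.0174 + 0.0045 = 0.1278 ≈ 0.128

0.128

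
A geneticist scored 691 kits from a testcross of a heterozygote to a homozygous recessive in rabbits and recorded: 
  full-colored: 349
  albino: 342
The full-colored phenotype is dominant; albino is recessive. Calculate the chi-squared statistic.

0.071

A testcross of a heterozygote (Aa × aa) gives a 1:1 phenotypic ratio.
Total ratio parts = 2. Expected numbers out of 691:
  full-colored: 691 × 1/2 = 345.5
  albino: 691 × 1/2 = 345.5
χ² = Σ (O − E)² / E
  full-colored: (349 − 345.5)² / 345.5 = 0.0355
  albino: (342 − 345.5)² / 345.5 = 0.0355
χ² = 0.0355 + 0.0355 = 0.071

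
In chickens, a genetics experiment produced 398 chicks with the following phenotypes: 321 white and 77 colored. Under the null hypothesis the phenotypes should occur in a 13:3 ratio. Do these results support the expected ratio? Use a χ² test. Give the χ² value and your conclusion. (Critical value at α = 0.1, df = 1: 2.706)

0.093; consistent

Under the 13:3 hypothesis (Σ ratio = 16, N = 398):
  white: 398 × 13/16 = 323.375
  colored: 398 × 3/16 = 74.625
χ² = Σ (O − E)² / E
  white: (321 − 323.375)² / 323.375 = 0.0174
  colored: (77 − 74.625)² / 74.625 = 0.0756
χ² = 0.0174 + 0.0756 = 0.093
Degrees of freedom = 2 − 1 = 1; critical value at α = 0.1 is 2.706.
Since 0.093 < 2.706, we fail to reject the null hypothesis — the data are consistent with the 13:3 ratio.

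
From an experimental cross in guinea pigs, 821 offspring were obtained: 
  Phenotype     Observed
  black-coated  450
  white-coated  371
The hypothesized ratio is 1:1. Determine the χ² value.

Under the 1:1 hypothesis (Σ ratio = 2, N = 821):
  black-coated: 821 × 1/2 = 410.5
  white-coated: 821 × 1/2 = 410.5
χ² = Σ (O − E)² / E
  black-coated: (450 − 410.5)² / 410.5 = 3.8009
  white-coated: (371 − 410.5)² / 410.5 = 3.8009
χ² = 3.8009 + 3.8009 = 7.6018 ≈ 7.602

7.602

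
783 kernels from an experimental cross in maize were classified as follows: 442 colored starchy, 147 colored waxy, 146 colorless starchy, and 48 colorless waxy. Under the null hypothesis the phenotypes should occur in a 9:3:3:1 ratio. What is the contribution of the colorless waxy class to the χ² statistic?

Expected counts for N = 783 under a 9:3:3:1 ratio (total parts = 16):
  colored starchy: 783 × 9/16 = 440.4375
  colored waxy: 783 × 3/16 = 146.8125
  colorless starchy: 783 × 3/16 = 146.8125
  colorless waxy: 783 × 1/16 = 48.9375
Contribution of colorless waxy: (48 − 48.9375)² / 48.9375 = 0.0180

0.018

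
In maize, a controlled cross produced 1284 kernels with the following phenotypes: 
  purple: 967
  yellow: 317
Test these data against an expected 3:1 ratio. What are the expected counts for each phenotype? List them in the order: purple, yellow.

Total ratio parts = 4. Expected numbers out of 1284:
  purple: 1284 × 3/4 = 963
  yellow: 1284 × 1/4 = 321

963, 321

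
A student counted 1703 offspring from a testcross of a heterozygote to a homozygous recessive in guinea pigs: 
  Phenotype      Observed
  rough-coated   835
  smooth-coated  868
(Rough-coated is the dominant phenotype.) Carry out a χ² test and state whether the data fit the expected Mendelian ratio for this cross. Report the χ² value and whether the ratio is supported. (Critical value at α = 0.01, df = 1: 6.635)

A testcross of a heterozygote (Aa × aa) gives a 1:1 phenotypic ratio.
The 1:1 ratio has 2 parts, so with N = 1703 the expected counts are:
  rough-coated: 1703 × 1/2 = 851.5
  smooth-coated: 1703 × 1/2 = 851.5
χ² = Σ (O − E)² / E
  rough-coated: (835 − 851.5)² / 851.5 = 0.3197
  smooth-coated: (868 − 851.5)² / 851.5 = 0.3197
χ² = 0.3197 + 0.3197 = 0.6394 ≈ 0.639
Degrees of freedom = 2 − 1 = 1; critical value at α = 0.01 is 6.635.
Since 0.639 < 6.635, we fail to reject the null hypothesis — the data are consistent with the 1:1 ratio.

0.639; consistent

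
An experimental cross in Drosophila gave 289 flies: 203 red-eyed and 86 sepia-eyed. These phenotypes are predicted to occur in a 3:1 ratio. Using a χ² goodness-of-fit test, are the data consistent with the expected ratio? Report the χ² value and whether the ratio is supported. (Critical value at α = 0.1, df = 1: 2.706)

3.489; not consistent

Under the 3:1 hypothesis (Σ ratio = 4, N = 289):
  red-eyed: 289 × 3/4 = 216.75
  sepia-eyed: 289 × 1/4 = 72.25
χ² = Σ (O − E)² / E
  red-eyed: (203 − 216.75)² / 216.75 = 0.8723
  sepia-eyed: (86 − 72.25)² / 72.25 = 2.6168
χ² = 0.8723 + 2.6168 = 3.4891 ≈ 3.489
Degrees of freedom = 2 − 1 = 1; critical value at α = 0.1 is 2.706.
Since 3.489 > 2.706, we reject the null hypothesis — the data do not fit the 3:1 ratio.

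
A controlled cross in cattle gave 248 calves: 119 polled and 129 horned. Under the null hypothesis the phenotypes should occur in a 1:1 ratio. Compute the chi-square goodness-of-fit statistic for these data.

Total ratio parts = 2. Expected numbers out of 248:
  polled: 248 × 1/2 = 124
  horned: 248 × 1/2 = 124
χ² = Σ (O − E)² / E
  polled: (119 − 124)² / 124 = 0.2016
  horned: (129 − 124)² / 124 = 0.2016
χ² = 0.2016 + 0.2016 = 0.4032 ≈ 0.403

0.403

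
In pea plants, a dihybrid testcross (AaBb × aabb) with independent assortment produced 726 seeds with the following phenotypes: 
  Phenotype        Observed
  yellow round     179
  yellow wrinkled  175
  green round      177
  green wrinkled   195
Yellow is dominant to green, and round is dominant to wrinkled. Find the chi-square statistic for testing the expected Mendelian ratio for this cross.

1.383

A dihybrid testcross with independent assortment gives a 1:1:1:1 ratio.
The 1:1:1:1 ratio has 4 parts, so with N = 726 the expected counts are:
  yellow round: 726 × 1/4 = 181.5
  yellow wrinkled: 726 × 1/4 = 181.5
  green round: 726 × 1/4 = 181.5
  green wrinkled: 726 × 1/4 = 181.5
χ² = Σ (O − E)² / E
  yellow round: (179 − 181.5)² / 181.5 = 0.0344
  yellow wrinkled: (175 − 181.5)² / 181.5 = 0.2328
  green round: (177 − 181.5)² / 181.5 = 0.1116
  green wrinkled: (195 − 181.5)² / 181.5 = 1.0041
χ² = 0.0344 + 0.2328 + 0.1116 + 1.0041 = 1.3829 ≈ 1.383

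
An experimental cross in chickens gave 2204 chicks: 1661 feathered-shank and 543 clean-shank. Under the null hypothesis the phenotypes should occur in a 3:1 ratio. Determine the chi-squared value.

0.155

Expected counts for N = 2204 under a 3:1 ratio (total parts = 4):
  feathered-shank: 2204 × 3/4 = 1653
  clean-shank: 2204 × 1/4 = 551
χ² = Σ (O − E)² / E
  feathered-shank: (1661 − 1653)² / 1653 = 0.0387
  clean-shank: (543 − 551)² / 551 = 0.1162
χ² = 0.0387 + 0.1162 = 0.1549 ≈ 0.155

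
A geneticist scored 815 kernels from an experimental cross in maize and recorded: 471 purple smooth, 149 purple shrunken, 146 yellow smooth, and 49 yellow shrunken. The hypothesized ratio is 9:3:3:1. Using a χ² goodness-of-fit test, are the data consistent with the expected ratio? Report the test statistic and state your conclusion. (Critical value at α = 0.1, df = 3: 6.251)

0.817; consistent

Total ratio parts = 16. Expected numbers out of 815:
  purple smooth: 815 × 9/16 = 458.4375
  purple shrunken: 815 × 3/16 = 152.8125
  yellow smooth: 815 × 3/16 = 152.8125
  yellow shrunken: 815 × 1/16 = 50.9375
χ² = Σ (O − E)² / E
  purple smooth: (471 − 458.4375)² / 458.4375 = 0.3442
  purple shrunken: (149 − 152.8125)² / 152.8125 = 0.0951
  yellow smooth: (146 − 152.8125)² / 152.8125 = 0.3037
  yellow shrunken: (49 − 50.9375)² / 50.9375 = 0.0737
χ² = 0.3442 + 0.0951 + 0.3037 + 0.0737 = 0.8167 ≈ 0.817
Degrees of freedom = 4 − 1 = 3; critical value at α = 0.1 is 6.251.
Since 0.817 < 6.251, we fail to reject the null hypothesis — the data are consistent with the 9:3:3:1 ratio.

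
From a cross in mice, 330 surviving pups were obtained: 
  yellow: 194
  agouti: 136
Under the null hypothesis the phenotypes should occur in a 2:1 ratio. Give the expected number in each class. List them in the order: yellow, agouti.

Total ratio parts = 3. Expected numbers out of 330:
  yellow: 330 × 2/3 = 220
  agouti: 330 × 1/3 = 110

220, 110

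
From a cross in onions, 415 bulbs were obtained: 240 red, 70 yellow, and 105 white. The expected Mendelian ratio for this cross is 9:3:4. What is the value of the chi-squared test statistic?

The 9:3:4 ratio has 16 parts, so with N = 415 the expected counts are:
  red: 415 × 9/16 = 233.4375
  yellow: 415 × 3/16 = 77.8125
  white: 415 × 4/16 = 103.75
χ² = Σ (O − E)² / E
  red: (240 − 233.4375)² / 233.4375 = 0.1845
  yellow: (70 − 77.8125)² / 77.8125 = 0.7844
  white: (105 − 103.75)² / 103.75 = 0.0151
χ² = 0.1845 + 0.7844 + 0.0151 = 0.984

0.984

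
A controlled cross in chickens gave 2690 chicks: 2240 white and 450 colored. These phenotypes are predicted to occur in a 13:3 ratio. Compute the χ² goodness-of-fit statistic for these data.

7.215

Under the 13:3 hypothesis (Σ ratio = 16, N = 2690):
  white: 2690 × 13/16 = 2185.625
  colored: 2690 × 3/16 = 504.375
χ² = Σ (O − E)² / E
  white: (2240 − 2185.625)² / 2185.625 = 1.3528
  colored: (450 − 504.375)² / 504.375 = 5.8620
χ² = 1.3528 + 5.8620 = 7.2148 ≈ 7.215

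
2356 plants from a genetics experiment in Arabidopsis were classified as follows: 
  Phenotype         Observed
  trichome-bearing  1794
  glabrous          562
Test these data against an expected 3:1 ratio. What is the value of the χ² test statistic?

The 3:1 ratio has 4 parts, so with N = 2356 the expected counts are:
  trichome-bearing: 2356 × 3/4 = 1767
  glabrous: 2356 × 1/4 = 589
χ² = Σ (O − E)² / E
  trichome-bearing: (1794 − 1767)² / 1767 = 0.4126
  glabrous: (562 − 589)² / 589 = 1.2377
χ² = 0.4126 + 1.2377 = 1.6503 ≈ 1.650

1.650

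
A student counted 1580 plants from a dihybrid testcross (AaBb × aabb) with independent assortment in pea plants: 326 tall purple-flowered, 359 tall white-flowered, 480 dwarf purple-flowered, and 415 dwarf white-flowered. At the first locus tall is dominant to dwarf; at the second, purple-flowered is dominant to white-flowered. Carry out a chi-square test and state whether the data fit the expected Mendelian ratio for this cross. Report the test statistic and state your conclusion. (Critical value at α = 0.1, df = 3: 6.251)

34.638; not consistent

A dihybrid testcross with independent assortment gives a 1:1:1:1 ratio.
The 1:1:1:1 ratio has 4 parts, so with N = 1580 the expected counts are:
  tall purple-flowered: 1580 × 1/4 = 395
  tall white-flowered: 1580 × 1/4 = 395
  dwarf purple-flowered: 1580 × 1/4 = 395
  dwarf white-flowered: 1580 × 1/4 = 395
χ² = Σ (O − E)² / E
  tall purple-flowered: (326 − 395)² / 395 = 12.0532
  tall white-flowered: (359 − 395)² / 395 = 3.2810
  dwarf purple-flowered: (480 − 395)² / 395 = 18.2911
  dwarf white-flowered: (415 − 395)² / 395 = 1.0127
χ² = 12.0532 + 3.2810 + 18.2911 + 1.0127 = 34.638
Degrees of freedom = 4 − 1 = 3; critical value at α = 0.1 is 6.251.
Since 34.638 > 6.251, we reject the null hypothesis — the data do not fit the 1:1:1:1 ratio.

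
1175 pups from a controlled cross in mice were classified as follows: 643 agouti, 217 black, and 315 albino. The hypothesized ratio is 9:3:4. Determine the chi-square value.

2.074

Expected counts for N = 1175 under a 9:3:4 ratio (total parts = 16):
  agouti: 1175 × 9/16 = 660.9375
  black: 1175 × 3/16 = 220.3125
  albino: 1175 × 4/16 = 293.75
χ² = Σ (O − E)² / E
  agouti: (643 − 660.9375)² / 660.9375 = 0.4868
  black: (217 − 220.3125)² / 220.3125 = 0.0498
  albino: (315 − 293.75)² / 293.75 = 1.5372
χ² = 0.4868 + 0.0498 + 1.5372 = 2.0738 ≈ 2.074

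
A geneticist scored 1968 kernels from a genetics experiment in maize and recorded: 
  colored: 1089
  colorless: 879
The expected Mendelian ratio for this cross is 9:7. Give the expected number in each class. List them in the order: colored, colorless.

1107, 861

Under the 9:7 hypothesis (Σ ratio = 16, N = 1968):
  colored: 1968 × 9/16 = 1107
  colorless: 1968 × 7/16 = 861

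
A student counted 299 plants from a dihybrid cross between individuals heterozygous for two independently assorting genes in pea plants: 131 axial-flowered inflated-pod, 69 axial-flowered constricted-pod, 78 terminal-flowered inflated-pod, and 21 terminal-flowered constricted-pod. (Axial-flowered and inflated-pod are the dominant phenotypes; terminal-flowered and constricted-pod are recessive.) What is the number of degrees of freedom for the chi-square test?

A dihybrid F₂ with independent assortment and complete dominance at both loci gives a 9:3:3:1 phenotypic ratio.
A goodness-of-fit test with 4 phenotype classes has df = 4 − 1 = 3.

3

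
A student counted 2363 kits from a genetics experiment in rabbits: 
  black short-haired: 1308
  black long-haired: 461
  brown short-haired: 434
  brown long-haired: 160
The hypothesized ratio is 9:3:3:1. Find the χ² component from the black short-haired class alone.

Expected counts for N = 2363 under a 9:3:3:1 ratio (total parts = 16):
  black short-haired: 2363 × 9/16 = 1329.1875
  black long-haired: 2363 × 3/16 = 443.0625
  brown short-haired: 2363 × 3/16 = 443.0625
  brown long-haired: 2363 × 1/16 = 147.6875
Contribution of black short-haired: (1308 − 1329.1875)² / 1329.1875 = 0.3377

0.338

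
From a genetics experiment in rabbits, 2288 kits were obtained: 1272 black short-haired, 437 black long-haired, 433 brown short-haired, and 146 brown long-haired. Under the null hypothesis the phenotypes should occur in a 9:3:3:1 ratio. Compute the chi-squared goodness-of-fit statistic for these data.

0.424

Expected counts for N = 2288 under a 9:3:3:1 ratio (total parts = 16):
  black short-haired: 2288 × 9/16 = 1287
  black long-haired: 2288 × 3/16 = 429
  brown short-haired: 2288 × 3/16 = 429
  brown long-haired: 2288 × 1/16 = 143
χ² = Σ (O − E)² / E
  black short-haired: (1272 − 1287)² / 1287 = 0.1748
  black long-haired: (437 − 429)² / 429 = 0.1492
  brown short-haired: (433 − 429)² / 429 = 0.0373
  brown long-haired: (146 − 143)² / 143 = 0.0629
χ² = 0.1748 + 0.1492 + 0.0373 + 0.0629 = 0.4242 ≈ 0.424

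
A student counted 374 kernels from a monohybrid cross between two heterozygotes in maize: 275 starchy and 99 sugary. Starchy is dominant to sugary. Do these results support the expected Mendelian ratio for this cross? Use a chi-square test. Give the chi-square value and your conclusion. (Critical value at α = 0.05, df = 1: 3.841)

0.431; consistent

For a monohybrid cross between heterozygotes with complete dominance, the expected phenotypic ratio is 3:1.
The 3:1 ratio has 4 parts, so with N = 374 the expected counts are:
  starchy: 374 × 3/4 = 280.5
  sugary: 374 × 1/4 = 93.5
χ² = Σ (O − E)² / E
  starchy: (275 − 280.5)² / 280.5 = 0.1078
  sugary: (99 − 93.5)² / 93.5 = 0.3235
χ² = 0.1078 + 0.3235 = 0.4313 ≈ 0.431
Degrees of freedom = 2 − 1 = 1; critical value at α = 0.05 is 3.841.
Since 0.431 < 3.841, we fail to reject the null hypothesis — the data are consistent with the 3:1 ratio.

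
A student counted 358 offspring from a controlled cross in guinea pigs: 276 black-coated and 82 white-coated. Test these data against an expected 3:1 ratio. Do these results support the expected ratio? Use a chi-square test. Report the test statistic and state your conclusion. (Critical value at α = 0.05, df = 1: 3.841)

The 3:1 ratio has 4 parts, so with N = 358 the expected counts are:
  black-coated: 358 × 3/4 = 268.5
  white-coated: 358 × 1/4 = 89.5
χ² = Σ (O − E)² / E
  black-coated: (276 − 268.5)² / 268.5 = 0.2095
  white-coated: (82 − 89.5)² / 89.5 = 0.6285
χ² = 0.2095 + 0.6285 = 0.838
Degrees of freedom = 2 − 1 = 1; critical value at α = 0.05 is 3.841.
Since 0.838 < 3.841, we fail to reject the null hypothesis — the data are consistent with the 3:1 ratio.

0.838; consistent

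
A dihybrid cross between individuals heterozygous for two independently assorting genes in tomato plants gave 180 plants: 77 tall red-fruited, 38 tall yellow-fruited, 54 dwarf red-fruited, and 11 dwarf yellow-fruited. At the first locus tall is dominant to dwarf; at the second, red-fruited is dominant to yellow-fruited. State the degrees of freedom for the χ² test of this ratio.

3

A dihybrid F₂ with independent assortment and complete dominance at both loci gives a 9:3:3:1 phenotypic ratio.
A goodness-of-fit test with 4 phenotype classes has df = 4 − 1 = 3.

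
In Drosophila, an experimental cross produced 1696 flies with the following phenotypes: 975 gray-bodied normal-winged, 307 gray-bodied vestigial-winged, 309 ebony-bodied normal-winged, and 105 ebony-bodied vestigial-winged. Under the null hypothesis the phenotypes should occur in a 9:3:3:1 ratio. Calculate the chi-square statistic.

The 9:3:3:1 ratio has 16 parts, so with N = 1696 the expected counts are:
  gray-bodied normal-winged: 1696 × 9/16 = 954
  gray-bodied vestigial-winged: 1696 × 3/16 = 318
  ebony-bodied normal-winged: 1696 × 3/16 = 318
  ebony-bodied vestigial-winged: 1696 × 1/16 = 106
χ² = Σ (O − E)² / E
  gray-bodied normal-winged: (975 − 954)² / 954 = 0.4623
  gray-bodied vestigial-winged: (307 − 318)² / 318 = 0.3805
  ebony-bodied normal-winged: (309 − 318)² / 318 = 0.2547
  ebony-bodied vestigial-winged: (105 − 106)² / 106 = 0.0094
χ² = 0.4623 + 0.3805 + 0.2547 + 0.0094 = 1.1069 ≈ 1.107

1.107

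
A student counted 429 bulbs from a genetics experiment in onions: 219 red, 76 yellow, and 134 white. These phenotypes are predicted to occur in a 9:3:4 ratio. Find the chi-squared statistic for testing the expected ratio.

8.980

Total ratio parts = 16. Expected numbers out of 429:
  red: 429 × 9/16 = 241.3125
  yellow: 429 × 3/16 = 80.4375
  white: 429 × 4/16 = 107.25
χ² = Σ (O − E)² / E
  red: (219 − 241.3125)² / 241.3125 = 2.0631
  yellow: (76 − 80.4375)² / 80.4375 = 0.2448
  white: (134 − 107.25)² / 107.25 = 6.6719
χ² = 2.0631 + 0.2448 + 6.6719 = 8.9798 ≈ 8.980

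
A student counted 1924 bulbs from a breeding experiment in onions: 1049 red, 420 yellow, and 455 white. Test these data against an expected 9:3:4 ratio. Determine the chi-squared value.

Total ratio parts = 16. Expected numbers out of 1924:
  red: 1924 × 9/16 = 1082.25
  yellow: 1924 × 3/16 = 360.75
  white: 1924 × 4/16 = 481
χ² = Σ (O − E)² / E
  red: (1049 − 1082.25)² / 1082.25 = 1.0215
  yellow: (420 − 360.75)² / 360.75 = 9.7313
  white: (455 − 481)² / 481 = 1.4054
χ² = 1.0215 + 9.7313 + 1.4054 = 12.1582 ≈ 12.158

12.158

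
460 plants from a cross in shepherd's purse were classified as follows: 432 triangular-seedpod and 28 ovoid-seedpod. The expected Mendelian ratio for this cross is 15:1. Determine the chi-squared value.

The 15:1 ratio has 16 parts, so with N = 460 the expected counts are:
  triangular-seedpod: 460 × 15/16 = 431.25
  ovoid-seedpod: 460 × 1/16 = 28.75
χ² = Σ (O − E)² / E
  triangular-seedpod: (432 − 431.25)² / 431.25 = 0.0013
  ovoid-seedpod: (28 − 28.75)² / 28.75 = 0.0196
χ² = 0.0013 + 0.0196 = 0.0209 ≈ 0.021

0.021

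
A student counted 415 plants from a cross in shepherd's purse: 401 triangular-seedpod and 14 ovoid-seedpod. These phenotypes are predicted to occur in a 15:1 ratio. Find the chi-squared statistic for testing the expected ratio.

Total ratio parts = 16. Expected numbers out of 415:
  triangular-seedpod: 415 × 15/16 = 389.0625
  ovoid-seedpod: 415 × 1/16 = 25.9375
χ² = Σ (O − E)² / E
  triangular-seedpod: (401 − 389.0625)² / 389.0625 = 0.3663
  ovoid-seedpod: (14 − 25.9375)² / 25.9375 = 5.4941
χ² = 0.3663 + 5.4941 = 5.8604 ≈ 5.860

5.860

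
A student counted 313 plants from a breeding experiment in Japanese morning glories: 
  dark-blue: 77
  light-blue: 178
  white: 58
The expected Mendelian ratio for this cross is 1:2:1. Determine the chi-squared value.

Total ratio parts = 4. Expected numbers out of 313:
  dark-blue: 313 × 1/4 = 78.25
  light-blue: 313 × 2/4 = 156.5
  white: 313 × 1/4 = 78.25
χ² = Σ (O − E)² / E
  dark-blue: (77 − 78.25)² / 78.25 = 0.0200
  light-blue: (178 − 156.5)² / 156.5 = 2.9537
  white: (58 − 78.25)² / 78.25 = 5.2404
χ² = 0.0200 + 2.9537 + 5.2404 = 8.2141 ≈ 8.214

8.214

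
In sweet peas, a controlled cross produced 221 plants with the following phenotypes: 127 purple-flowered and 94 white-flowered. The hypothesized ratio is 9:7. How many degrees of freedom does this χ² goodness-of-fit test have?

A goodness-of-fit test with 2 phenotype classes has df = 2 − 1 = 1.

1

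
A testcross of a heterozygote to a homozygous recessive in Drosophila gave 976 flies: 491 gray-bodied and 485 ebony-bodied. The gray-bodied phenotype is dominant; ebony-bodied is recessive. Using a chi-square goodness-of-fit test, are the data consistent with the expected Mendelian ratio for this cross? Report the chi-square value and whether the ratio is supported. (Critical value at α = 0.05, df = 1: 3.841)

0.037; consistent

A testcross of a heterozygote (Aa × aa) gives a 1:1 phenotypic ratio.
Expected counts for N = 976 under a 1:1 ratio (total parts = 2):
  gray-bodied: 976 × 1/2 = 488
  ebony-bodied: 976 × 1/2 = 488
χ² = Σ (O − E)² / E
  gray-bodied: (491 − 488)² / 488 = 0.0184
  ebony-bodied: (485 − 488)² / 488 = 0.0184
χ² = 0.0184 + 0.0184 = 0.0368 ≈ 0.037
Degrees of freedom = 2 − 1 = 1; critical value at α = 0.05 is 3.841.
Since 0.037 < 3.841, we fail to reject the null hypothesis — the data are consistent with the 1:1 ratio.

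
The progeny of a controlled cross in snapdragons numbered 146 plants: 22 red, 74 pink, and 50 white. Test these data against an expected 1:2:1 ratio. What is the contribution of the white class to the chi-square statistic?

The 1:2:1 ratio has 4 parts, so with N = 146 the expected counts are:
  red: 146 × 1/4 = 36.5
  pink: 146 × 2/4 = 73
  white: 146 × 1/4 = 36.5
Contribution of white: (50 − 36.5)² / 36.5 = 4.9932

4.993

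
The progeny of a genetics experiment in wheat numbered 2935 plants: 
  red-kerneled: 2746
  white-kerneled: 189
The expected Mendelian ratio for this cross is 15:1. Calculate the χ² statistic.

0.180

The 15:1 ratio has 16 parts, so with N = 2935 the expected counts are:
  red-kerneled: 2935 × 15/16 = 2751.5625
  white-kerneled: 2935 × 1/16 = 183.4375
χ² = Σ (O − E)² / E
  red-kerneled: (2746 − 2751.5625)² / 2751.5625 = 0.0112
  white-kerneled: (189 − 183.4375)² / 183.4375 = 0.1687
χ² = 0.0112 + 0.1687 = 0.1799 ≈ 0.180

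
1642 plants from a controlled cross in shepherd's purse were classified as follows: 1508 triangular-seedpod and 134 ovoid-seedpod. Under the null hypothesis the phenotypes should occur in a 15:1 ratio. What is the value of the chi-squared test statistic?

10.232

Expected counts for N = 1642 under a 15:1 ratio (total parts = 16):
  triangular-seedpod: 1642 × 15/16 = 1539.375
  ovoid-seedpod: 1642 × 1/16 = 102.625
χ² = Σ (O − E)² / E
  triangular-seedpod: (1508 − 1539.375)² / 1539.375 = 0.6395
  ovoid-seedpod: (134 − 102.625)² / 102.625 = 9.5921
χ² = 0.6395 + 9.5921 = 10.2316 ≈ 10.232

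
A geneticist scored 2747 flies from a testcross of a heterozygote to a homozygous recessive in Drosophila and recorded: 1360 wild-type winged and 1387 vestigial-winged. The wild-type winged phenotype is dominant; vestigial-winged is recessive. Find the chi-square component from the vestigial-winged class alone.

A testcross of a heterozygote (Aa × aa) gives a 1:1 phenotypic ratio.
Total ratio parts = 2. Expected numbers out of 2747:
  wild-type winged: 2747 × 1/2 = 1373.5
  vestigial-winged: 2747 × 1/2 = 1373.5
Contribution of vestigial-winged: (1387 − 1373.5)² / 1373.5 = 0.1327

0.133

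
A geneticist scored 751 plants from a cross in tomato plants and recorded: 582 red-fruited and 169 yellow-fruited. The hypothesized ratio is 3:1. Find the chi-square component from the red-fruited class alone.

Expected counts for N = 751 under a 3:1 ratio (total parts = 4):
  red-fruited: 751 × 3/4 = 563.25
  yellow-fruited: 751 × 1/4 = 187.75
Contribution of red-fruited: (582 − 563.25)² / 563.25 = 0.6242

0.624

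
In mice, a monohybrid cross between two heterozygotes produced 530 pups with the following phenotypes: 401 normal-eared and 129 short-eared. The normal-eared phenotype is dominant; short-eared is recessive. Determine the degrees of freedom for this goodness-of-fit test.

For a monohybrid cross between heterozygotes with complete dominance, the expected phenotypic ratio is 3:1.
A goodness-of-fit test with 2 phenotype classes has df = 2 − 1 = 1.

1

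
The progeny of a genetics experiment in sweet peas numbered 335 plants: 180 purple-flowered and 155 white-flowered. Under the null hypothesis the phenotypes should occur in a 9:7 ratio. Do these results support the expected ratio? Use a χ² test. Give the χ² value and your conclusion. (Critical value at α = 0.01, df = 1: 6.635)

The 9:7 ratio has 16 parts, so with N = 335 the expected counts are:
  purple-flowered: 335 × 9/16 = 188.4375
  white-flowered: 335 × 7/16 = 146.5625
χ² = Σ (O − E)² / E
  purple-flowered: (180 − 188.4375)² / 188.4375 = 0.3778
  white-flowered: (155 − 146.5625)² / 146.5625 = 0.4857
χ² = 0.3778 + 0.4857 = 0.8635 ≈ 0.864
Degrees of freedom = 2 − 1 = 1; critical value at α = 0.01 is 6.635.
Since 0.864 < 6.635, we fail to reject the null hypothesis — the data are consistent with the 9:7 ratio.

0.864; consistent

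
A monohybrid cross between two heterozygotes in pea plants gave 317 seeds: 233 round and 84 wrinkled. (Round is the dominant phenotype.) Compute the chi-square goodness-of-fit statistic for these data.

0.380

For a monohybrid cross between heterozygotes with complete dominance, the expected phenotypic ratio is 3:1.
Expected counts for N = 317 under a 3:1 ratio (total parts = 4):
  round: 317 × 3/4 = 237.75
  wrinkled: 317 × 1/4 = 79.25
χ² = Σ (O − E)² / E
  round: (233 − 237.75)² / 237.75 = 0.0949
  wrinkled: (84 − 79.25)² / 79.25 = 0.2847
χ² = 0.0949 + 0.2847 = 0.3796 ≈ 0.380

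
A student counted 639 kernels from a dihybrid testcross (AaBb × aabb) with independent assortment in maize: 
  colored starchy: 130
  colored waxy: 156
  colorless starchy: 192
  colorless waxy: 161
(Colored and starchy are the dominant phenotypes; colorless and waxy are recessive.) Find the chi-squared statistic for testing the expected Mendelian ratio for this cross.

12.149

A dihybrid testcross with independent assortment gives a 1:1:1:1 ratio.
Under the 1:1:1:1 hypothesis (Σ ratio = 4, N = 639):
  colored starchy: 639 × 1/4 = 159.75
  colored waxy: 639 × 1/4 = 159.75
  colorless starchy: 639 × 1/4 = 159.75
  colorless waxy: 639 × 1/4 = 159.75
χ² = Σ (O − E)² / E
  colored starchy: (130 − 159.75)² / 159.75 = 5.5403
  colored waxy: (156 − 159.75)² / 159.75 = 0.0880
  colorless starchy: (192 − 159.75)² / 159.75 = 6.5106
  colorless waxy: (161 − 159.75)² / 159.75 = 0.0098
χ² = 5.5403 + 0.0880 + 6.5106 + 0.0098 = 12.1487 ≈ 12.149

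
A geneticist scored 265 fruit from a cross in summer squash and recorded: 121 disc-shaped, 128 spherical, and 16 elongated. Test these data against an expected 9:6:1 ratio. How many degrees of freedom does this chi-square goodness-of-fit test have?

2

A goodness-of-fit test with 3 phenotype classes has df = 3 − 1 = 2.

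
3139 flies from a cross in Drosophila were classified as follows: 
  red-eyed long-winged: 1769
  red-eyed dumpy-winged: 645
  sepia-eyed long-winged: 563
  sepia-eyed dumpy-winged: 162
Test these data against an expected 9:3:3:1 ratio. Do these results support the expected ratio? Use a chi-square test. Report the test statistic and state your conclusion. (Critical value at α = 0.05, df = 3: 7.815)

The 9:3:3:1 ratio has 16 parts, so with N = 3139 the expected counts are:
  red-eyed long-winged: 3139 × 9/16 = 1765.6875
  red-eyed dumpy-winged: 3139 × 3/16 = 588.5625
  sepia-eyed long-winged: 3139 × 3/16 = 588.5625
  sepia-eyed dumpy-winged: 3139 × 1/16 = 196.1875
χ² = Σ (O − E)² / E
  red-eyed long-winged: (1769 − 1765.6875)² / 1765.6875 = 0.0062
  red-eyed dumpy-winged: (645 − 588.5625)² / 588.5625 = 5.4118
  sepia-eyed long-winged: (563 − 588.5625)² / 588.5625 = 1.1102
  sepia-eyed dumpy-winged: (162 − 196.1875)² / 196.1875 = 5.9575
χ² = 0.0062 + 5.4118 + 1.1102 + 5.9575 = 12.4857 ≈ 12.486
Degrees of freedom = 4 − 1 = 3; critical value at α = 0.05 is 7.815.
Since 12.486 > 7.815, we reject the null hypothesis — the data do not fit the 9:3:3:1 ratio.

12.486; not consistent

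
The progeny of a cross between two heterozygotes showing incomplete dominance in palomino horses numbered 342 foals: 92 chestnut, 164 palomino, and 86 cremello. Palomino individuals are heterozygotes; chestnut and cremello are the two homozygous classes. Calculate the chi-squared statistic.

0.784

With incomplete dominance, a heterozygote × heterozygote cross gives a 1:2:1 phenotypic ratio.
Total ratio parts = 4. Expected numbers out of 342:
  chestnut: 342 × 1/4 = 85.5
  palomino: 342 × 2/4 = 171
  cremello: 342 × 1/4 = 85.5
χ² = Σ (O − E)² / E
  chestnut: (92 − 85.5)² / 85.5 = 0.4942
  palomino: (164 − 171)² / 171 = 0.2865
  cremello: (86 − 85.5)² / 85.5 = 0.0029
χ² = 0.4942 + 0.2865 + 0.0029 = 0.7836 ≈ 0.784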